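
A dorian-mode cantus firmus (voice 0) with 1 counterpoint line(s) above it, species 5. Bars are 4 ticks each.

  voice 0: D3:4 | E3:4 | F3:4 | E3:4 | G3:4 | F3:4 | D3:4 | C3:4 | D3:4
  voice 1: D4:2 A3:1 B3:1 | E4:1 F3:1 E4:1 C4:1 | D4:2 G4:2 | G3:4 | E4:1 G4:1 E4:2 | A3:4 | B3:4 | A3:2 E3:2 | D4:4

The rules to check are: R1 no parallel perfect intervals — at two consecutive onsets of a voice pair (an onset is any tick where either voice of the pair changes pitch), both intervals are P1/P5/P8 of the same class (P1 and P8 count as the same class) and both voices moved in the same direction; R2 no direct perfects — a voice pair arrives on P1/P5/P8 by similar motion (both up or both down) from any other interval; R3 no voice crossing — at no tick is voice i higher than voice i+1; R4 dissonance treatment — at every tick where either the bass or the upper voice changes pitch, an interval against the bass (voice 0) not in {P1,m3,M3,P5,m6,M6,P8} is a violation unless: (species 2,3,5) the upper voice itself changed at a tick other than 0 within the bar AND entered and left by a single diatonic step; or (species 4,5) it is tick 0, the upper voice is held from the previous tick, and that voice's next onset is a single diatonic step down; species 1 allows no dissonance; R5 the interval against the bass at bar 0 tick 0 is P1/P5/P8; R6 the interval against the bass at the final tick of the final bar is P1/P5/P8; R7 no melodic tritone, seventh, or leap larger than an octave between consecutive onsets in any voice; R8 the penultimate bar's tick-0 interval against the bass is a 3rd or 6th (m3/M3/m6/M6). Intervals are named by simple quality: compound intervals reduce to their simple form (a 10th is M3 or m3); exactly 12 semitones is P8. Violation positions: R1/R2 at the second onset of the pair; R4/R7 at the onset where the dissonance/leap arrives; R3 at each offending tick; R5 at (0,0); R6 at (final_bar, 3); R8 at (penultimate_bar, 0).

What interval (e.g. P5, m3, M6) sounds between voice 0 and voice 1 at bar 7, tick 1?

voice 0=C3 voice 1=A3 -> M6

M6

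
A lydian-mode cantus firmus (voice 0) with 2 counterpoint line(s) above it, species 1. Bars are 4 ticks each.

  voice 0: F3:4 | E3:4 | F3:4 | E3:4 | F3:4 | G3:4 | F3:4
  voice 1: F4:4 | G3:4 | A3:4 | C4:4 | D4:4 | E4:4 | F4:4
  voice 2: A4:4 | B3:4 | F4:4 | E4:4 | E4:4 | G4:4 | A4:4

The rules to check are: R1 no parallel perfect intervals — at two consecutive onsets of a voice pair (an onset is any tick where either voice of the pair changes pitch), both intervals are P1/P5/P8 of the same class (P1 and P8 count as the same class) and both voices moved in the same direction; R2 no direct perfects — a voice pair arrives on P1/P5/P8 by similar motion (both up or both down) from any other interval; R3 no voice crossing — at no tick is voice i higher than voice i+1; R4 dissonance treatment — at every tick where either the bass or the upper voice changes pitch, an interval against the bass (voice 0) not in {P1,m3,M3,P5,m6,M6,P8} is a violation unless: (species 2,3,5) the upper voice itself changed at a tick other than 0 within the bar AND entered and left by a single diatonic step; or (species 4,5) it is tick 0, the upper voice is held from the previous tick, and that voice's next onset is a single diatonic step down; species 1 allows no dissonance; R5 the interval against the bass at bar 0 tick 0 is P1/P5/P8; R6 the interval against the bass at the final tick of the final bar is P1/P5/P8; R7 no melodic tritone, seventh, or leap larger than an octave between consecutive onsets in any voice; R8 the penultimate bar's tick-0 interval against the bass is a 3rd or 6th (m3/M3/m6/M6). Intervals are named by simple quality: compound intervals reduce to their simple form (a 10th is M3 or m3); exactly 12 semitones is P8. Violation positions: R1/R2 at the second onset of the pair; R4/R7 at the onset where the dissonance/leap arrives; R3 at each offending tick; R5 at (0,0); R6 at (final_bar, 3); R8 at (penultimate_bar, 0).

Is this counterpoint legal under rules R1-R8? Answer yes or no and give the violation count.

No (11 violations)

bar 0: v0=F3 v1=F4 v2=A4 (M3)
bar 1: v0=E3 v1=G3 v2=B3 (P5)
bar 2: v0=F3 v1=A3 v2=F4 (P8)
bar 3: v0=E3 v1=C4 v2=E4 (P8)
bar 4: v0=F3 v1=D4 v2=E4 (M7)
bar 5: v0=G3 v1=E4 v2=G4 (P8)
bar 6: v0=F3 v1=F4 v2=A4 (M3)
  R5 @ bar0.0: opens on M3
  R2 @ bar1.0: F3/A4 M3 -> E3/B3 P5 similar
  R7 @ bar1.0: F4->G3 leap 10st
  R7 @ bar1.0: A4->B3 leap 10st
  R2 @ bar2.0: E3/B3 P5 -> F3/F4 P8 similar
  R7 @ bar2.0: B3->F4 leap 6st
  R1 @ bar3.0: F3/F4 P8 -> E3/E4 P8 similar
  R4 @ bar4.0: F3/E4 M7 untreated
  R2 @ bar5.0: F3/E4 M7 -> G3/G4 P8 similar
  R8 @ bar5.0: penult P8 not 3rd/6th
  R6 @ bar6.3: closes on M3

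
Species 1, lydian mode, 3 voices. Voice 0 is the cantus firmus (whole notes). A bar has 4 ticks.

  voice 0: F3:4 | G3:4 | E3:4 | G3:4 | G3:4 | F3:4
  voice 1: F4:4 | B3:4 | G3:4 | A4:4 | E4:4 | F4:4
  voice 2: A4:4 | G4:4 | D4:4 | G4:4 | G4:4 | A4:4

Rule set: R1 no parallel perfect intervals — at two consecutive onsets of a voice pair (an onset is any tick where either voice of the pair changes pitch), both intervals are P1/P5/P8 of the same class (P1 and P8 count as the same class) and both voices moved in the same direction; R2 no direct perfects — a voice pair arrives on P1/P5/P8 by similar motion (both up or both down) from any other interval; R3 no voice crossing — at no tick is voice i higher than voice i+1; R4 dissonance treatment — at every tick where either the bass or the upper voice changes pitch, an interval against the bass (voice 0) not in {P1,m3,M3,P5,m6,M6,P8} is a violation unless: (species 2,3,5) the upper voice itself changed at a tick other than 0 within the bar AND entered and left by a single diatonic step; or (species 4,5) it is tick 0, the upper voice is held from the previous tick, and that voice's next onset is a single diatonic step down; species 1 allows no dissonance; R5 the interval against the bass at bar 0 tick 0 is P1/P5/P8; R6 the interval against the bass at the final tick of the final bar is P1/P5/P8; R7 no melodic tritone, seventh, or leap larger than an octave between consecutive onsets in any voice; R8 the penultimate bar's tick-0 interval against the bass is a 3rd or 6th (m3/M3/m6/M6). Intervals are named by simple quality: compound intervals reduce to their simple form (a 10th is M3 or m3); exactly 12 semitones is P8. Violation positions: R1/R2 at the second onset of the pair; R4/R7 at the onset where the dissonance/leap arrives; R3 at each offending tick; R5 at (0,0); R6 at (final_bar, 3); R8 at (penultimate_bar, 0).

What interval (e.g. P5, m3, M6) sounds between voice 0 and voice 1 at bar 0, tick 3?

P8

voice 0=F3 voice 1=F4 -> P8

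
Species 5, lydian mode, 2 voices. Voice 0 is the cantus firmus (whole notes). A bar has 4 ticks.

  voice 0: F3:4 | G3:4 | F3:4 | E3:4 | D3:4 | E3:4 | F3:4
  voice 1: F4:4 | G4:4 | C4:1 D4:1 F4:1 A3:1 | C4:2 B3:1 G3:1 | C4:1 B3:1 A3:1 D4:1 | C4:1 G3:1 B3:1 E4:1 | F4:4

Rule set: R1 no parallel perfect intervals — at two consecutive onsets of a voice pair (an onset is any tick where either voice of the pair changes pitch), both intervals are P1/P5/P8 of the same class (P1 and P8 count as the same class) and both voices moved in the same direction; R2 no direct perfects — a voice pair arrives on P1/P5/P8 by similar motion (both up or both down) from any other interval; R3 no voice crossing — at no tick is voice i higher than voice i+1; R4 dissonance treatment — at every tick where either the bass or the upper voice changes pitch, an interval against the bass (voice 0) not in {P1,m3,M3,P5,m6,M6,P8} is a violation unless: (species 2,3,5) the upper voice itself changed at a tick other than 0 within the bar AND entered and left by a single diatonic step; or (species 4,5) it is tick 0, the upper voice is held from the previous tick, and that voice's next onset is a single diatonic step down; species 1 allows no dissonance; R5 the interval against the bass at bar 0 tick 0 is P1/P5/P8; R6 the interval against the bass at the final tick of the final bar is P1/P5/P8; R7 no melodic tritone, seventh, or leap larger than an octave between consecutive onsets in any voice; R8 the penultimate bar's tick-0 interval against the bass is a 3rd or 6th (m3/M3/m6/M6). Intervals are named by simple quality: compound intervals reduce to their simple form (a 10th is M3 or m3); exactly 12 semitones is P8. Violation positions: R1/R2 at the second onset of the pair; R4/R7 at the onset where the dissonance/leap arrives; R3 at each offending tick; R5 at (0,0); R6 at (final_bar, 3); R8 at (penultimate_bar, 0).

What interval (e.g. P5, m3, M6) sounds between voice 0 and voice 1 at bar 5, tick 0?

voice 0=E3 voice 1=C4 -> m6

m6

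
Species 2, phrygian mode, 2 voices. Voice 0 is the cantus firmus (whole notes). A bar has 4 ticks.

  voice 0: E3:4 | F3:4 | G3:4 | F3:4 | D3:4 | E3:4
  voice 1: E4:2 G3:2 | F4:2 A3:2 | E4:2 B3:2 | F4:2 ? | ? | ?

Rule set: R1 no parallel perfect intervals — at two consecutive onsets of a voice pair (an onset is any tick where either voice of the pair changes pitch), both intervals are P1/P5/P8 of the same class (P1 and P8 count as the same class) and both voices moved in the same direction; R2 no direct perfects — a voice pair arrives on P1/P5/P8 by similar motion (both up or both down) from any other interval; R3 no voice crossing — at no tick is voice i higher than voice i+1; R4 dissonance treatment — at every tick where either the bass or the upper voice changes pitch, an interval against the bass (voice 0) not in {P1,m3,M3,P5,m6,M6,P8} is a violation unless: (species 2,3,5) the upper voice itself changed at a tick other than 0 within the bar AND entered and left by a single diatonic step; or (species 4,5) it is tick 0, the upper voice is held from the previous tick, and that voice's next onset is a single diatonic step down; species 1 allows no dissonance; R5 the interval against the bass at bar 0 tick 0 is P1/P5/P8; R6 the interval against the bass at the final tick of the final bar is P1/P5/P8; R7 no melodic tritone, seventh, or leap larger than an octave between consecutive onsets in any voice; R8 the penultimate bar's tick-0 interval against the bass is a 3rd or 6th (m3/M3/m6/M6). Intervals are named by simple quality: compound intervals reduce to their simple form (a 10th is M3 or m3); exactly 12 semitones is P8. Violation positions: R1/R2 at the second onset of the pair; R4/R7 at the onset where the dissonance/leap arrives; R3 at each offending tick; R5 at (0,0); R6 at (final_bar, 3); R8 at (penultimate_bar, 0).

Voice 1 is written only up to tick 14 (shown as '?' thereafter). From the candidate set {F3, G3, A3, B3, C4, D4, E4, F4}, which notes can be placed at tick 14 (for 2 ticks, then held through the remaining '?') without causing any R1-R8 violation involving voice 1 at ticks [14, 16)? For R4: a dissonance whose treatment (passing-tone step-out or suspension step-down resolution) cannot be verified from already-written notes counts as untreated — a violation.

F3: legal
G3: violates R4,R7
A3: legal
B3: violates R4,R7
C4: legal
D4: legal
E4: violates R4
F4: legal

{A3, C4, D4, F3, F4}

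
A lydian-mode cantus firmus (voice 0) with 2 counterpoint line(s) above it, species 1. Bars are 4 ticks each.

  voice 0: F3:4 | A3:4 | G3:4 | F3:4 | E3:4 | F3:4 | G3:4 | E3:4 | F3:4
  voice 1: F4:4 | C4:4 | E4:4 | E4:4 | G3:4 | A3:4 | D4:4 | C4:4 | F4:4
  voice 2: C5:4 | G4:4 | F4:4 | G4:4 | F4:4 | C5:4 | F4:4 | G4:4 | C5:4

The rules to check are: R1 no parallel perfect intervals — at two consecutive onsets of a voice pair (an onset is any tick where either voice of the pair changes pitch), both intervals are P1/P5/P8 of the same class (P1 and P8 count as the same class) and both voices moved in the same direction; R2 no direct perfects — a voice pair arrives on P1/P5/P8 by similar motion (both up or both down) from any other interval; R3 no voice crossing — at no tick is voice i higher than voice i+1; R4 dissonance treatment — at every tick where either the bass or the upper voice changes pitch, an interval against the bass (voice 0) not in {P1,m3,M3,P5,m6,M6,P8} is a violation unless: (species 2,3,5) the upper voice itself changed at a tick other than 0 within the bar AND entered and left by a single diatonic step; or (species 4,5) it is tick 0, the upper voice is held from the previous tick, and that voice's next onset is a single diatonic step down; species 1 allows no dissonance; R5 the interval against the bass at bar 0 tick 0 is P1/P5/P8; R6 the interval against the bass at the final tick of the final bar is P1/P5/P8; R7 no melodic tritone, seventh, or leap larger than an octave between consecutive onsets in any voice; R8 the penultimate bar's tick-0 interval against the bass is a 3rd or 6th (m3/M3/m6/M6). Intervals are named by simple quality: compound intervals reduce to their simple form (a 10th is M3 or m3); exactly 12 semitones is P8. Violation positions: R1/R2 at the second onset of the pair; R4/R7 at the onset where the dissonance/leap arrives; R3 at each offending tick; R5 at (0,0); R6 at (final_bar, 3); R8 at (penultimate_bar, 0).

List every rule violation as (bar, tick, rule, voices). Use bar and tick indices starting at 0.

bar 0: v0=F3 v1=F4 v2=C5 downbeat P5
bar 1: v0=A3 v1=C4 v2=G4 downbeat m7
bar 2: v0=G3 v1=E4 v2=F4 downbeat m7
bar 3: v0=F3 v1=E4 v2=G4 downbeat M2
bar 4: v0=E3 v1=G3 v2=F4 downbeat m2
bar 5: v0=F3 v1=A3 v2=C5 downbeat P5
bar 6: v0=G3 v1=D4 v2=F4 downbeat m7
bar 7: v0=E3 v1=C4 v2=G4 downbeat m3
bar 8: v0=F3 v1=F4 v2=C5 downbeat P5
  -> R1 @ bar 1 tick 0 v(1, 2): F4/C5 P5 -> C4/G4 P5 similar
  -> R4 @ bar 1 tick 0 v(0, 2): A3/G4 m7 untreated
  -> R4 @ bar 2 tick 0 v(0, 2): G3/F4 m7 untreated
  -> R4 @ bar 3 tick 0 v(0, 1): F3/E4 M7 untreated
  -> R4 @ bar 3 tick 0 v(0, 2): F3/G4 M2 untreated
  -> R4 @ bar 4 tick 0 v(0, 2): E3/F4 m2 untreated
  -> R2 @ bar 5 tick 0 v(0, 2): E3/F4 m2 -> F3/C5 P5 similar
  -> R2 @ bar 6 tick 0 v(0, 1): F3/A3 M3 -> G3/D4 P5 similar
  -> R4 @ bar 6 tick 0 v(0, 2): G3/F4 m7 untreated
  -> R1 @ bar 8 tick 0 v(1, 2): C4/G4 P5 -> F4/C5 P5 similar
  -> R2 @ bar 8 tick 0 v(0, 1): E3/C4 m6 -> F3/F4 P8 similar
  -> R2 @ bar 8 tick 0 v(0, 2): E3/G4 m3 -> F3/C5 P5 similar

(1, 0, R1, (1, 2))
(1, 0, R4, (0, 2))
(2, 0, R4, (0, 2))
(3, 0, R4, (0, 1))
(3, 0, R4, (0, 2))
(4, 0, R4, (0, 2))
(5, 0, R2, (0, 2))
(6, 0, R2, (0, 1))
(6, 0, R4, (0, 2))
(8, 0, R1, (1, 2))
(8, 0, R2, (0, 1))
(8, 0, R2, (0, 2))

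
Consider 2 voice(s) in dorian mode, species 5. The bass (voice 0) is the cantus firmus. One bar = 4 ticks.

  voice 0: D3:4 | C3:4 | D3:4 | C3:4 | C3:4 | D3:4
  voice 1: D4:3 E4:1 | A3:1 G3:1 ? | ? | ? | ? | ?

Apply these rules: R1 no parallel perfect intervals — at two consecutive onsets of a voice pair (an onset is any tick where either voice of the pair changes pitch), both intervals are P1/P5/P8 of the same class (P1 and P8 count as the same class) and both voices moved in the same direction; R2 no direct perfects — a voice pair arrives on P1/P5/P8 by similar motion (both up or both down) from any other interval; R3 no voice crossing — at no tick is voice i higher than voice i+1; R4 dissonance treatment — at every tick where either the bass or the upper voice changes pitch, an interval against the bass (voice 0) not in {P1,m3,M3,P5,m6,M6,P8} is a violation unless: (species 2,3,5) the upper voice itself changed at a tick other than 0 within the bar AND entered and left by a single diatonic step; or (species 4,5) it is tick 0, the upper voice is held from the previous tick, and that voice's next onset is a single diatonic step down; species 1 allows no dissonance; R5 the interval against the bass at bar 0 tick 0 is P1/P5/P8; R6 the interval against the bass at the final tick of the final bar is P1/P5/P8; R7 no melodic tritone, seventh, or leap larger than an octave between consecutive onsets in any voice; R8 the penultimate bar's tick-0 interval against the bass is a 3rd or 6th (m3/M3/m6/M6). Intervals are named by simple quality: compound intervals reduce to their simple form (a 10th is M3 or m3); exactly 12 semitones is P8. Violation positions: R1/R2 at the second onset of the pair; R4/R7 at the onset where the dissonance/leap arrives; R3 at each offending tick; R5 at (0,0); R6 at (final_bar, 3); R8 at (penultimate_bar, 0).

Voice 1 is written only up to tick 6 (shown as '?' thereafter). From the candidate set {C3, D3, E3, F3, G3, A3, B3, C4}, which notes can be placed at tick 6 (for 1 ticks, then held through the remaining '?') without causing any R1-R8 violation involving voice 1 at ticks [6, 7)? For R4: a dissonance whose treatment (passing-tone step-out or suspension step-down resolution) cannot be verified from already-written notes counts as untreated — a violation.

C3: legal
D3: violates R4
E3: legal
F3: violates R4
G3: legal
A3: legal
B3: violates R4
C4: legal

{A3, C3, C4, E3, G3}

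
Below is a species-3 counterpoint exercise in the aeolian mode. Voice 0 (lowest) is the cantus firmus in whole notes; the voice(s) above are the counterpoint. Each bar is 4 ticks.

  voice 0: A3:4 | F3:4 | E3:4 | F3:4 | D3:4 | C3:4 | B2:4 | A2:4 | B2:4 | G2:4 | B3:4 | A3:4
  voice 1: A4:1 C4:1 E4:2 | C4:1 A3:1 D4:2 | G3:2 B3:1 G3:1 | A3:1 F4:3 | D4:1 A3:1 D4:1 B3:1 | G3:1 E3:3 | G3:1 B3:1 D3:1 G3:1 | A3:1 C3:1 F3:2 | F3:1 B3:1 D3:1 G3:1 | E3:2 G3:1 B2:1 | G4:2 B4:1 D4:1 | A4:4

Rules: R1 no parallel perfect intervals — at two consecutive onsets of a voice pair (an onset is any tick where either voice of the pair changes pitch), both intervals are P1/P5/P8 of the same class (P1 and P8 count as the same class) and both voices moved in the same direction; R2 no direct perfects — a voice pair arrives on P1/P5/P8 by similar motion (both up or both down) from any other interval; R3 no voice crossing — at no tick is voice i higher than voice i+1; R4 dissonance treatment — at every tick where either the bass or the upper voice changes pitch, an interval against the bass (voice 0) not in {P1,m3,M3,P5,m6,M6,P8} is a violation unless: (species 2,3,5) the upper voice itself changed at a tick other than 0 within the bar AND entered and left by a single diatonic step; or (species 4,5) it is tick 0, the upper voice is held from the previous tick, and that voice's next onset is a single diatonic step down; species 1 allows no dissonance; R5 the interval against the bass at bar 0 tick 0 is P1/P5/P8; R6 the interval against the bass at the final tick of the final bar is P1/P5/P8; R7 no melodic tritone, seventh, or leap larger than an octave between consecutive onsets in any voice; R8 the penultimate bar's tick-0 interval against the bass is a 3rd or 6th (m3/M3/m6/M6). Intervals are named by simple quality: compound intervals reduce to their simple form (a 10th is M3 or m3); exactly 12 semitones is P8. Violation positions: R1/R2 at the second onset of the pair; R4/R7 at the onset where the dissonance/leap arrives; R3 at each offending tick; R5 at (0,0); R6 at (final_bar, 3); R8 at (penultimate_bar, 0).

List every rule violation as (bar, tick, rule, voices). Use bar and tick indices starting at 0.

bar 0: v0=A3 v1=A4 downbeat P8
bar 1: v0=F3 v1=C4 downbeat P5
bar 2: v0=E3 v1=G3 downbeat m3
bar 3: v0=F3 v1=A3 downbeat M3
bar 4: v0=D3 v1=D4 downbeat P8
bar 5: v0=C3 v1=G3 downbeat P5
bar 6: v0=B2 v1=G3 downbeat m6
bar 7: v0=A2 v1=A3 downbeat P8
bar 8: v0=B2 v1=F3 downbeat TT
bar 9: v0=G2 v1=E3 downbeat M6
bar 10: v0=B3 v1=G4 downbeat m6
bar 11: v0=A3 v1=A4 downbeat P8
  -> R1 @ bar 1 tick 0 v(0, 1): A3/E4 P5 -> F3/C4 P5 similar
  -> R1 @ bar 4 tick 0 v(0, 1): F3/F4 P8 -> D3/D4 P8 similar
  -> R2 @ bar 5 tick 0 v(0, 1): D3/B3 M6 -> C3/G3 P5 similar
  -> R4 @ bar 8 tick 0 v(0, 1): B2/F3 TT untreated
  -> R7 @ bar 8 tick 1 v(1,): F3->B3 leap 6st
  -> R7 @ bar 10 tick 0 v(0,): G2->B3 leap 16st
  -> R7 @ bar 10 tick 0 v(1,): B2->G4 leap 20st

(1, 0, R1, (0, 1))
(4, 0, R1, (0, 1))
(5, 0, R2, (0, 1))
(8, 0, R4, (0, 1))
(8, 1, R7, (1,))
(10, 0, R7, (0,))
(10, 0, R7, (1,))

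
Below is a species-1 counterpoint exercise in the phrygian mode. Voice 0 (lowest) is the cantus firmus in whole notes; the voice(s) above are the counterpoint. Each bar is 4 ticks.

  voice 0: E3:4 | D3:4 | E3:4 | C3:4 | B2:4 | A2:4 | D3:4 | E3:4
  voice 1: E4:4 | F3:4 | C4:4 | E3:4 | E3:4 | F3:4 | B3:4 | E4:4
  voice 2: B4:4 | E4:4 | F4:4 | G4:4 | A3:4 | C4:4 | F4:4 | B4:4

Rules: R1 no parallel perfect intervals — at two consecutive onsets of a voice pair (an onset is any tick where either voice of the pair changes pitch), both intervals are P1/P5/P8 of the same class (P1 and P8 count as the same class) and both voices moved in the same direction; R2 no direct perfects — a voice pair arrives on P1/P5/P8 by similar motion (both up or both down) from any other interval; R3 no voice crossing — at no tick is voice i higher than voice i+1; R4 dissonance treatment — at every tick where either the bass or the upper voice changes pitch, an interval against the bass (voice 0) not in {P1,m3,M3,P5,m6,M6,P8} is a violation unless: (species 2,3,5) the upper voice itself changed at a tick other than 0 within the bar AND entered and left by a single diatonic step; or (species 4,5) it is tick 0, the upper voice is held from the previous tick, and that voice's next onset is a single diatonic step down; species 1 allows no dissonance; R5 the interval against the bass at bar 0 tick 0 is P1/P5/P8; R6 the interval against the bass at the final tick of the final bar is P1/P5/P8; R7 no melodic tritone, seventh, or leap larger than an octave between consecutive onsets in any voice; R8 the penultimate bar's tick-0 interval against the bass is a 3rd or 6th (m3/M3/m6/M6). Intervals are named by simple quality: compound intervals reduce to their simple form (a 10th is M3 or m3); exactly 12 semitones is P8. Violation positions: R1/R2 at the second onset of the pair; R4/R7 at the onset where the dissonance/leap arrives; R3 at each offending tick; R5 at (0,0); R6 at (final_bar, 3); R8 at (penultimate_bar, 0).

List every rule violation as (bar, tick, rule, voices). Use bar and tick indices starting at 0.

(1, 0, R4, (0, 2))
(1, 0, R7, (1,))
(2, 0, R4, (0, 2))
(4, 0, R4, (0, 1))
(4, 0, R4, (0, 2))
(4, 0, R7, (2,))
(5, 0, R2, (1, 2))
(6, 0, R7, (1,))
(7, 0, R2, (0, 1))
(7, 0, R2, (0, 2))
(7, 0, R2, (1, 2))
(7, 0, R7, (2,))

bar 0: v0=E3 v1=E4 v2=B4 downbeat P5
bar 1: v0=D3 v1=F3 v2=E4 downbeat M2
bar 2: v0=E3 v1=C4 v2=F4 downbeat m2
bar 3: v0=C3 v1=E3 v2=G4 downbeat P5
bar 4: v0=B2 v1=E3 v2=A3 downbeat m7
bar 5: v0=A2 v1=F3 v2=C4 downbeat m3
bar 6: v0=D3 v1=B3 v2=F4 downbeat m3
bar 7: v0=E3 v1=E4 v2=B4 downbeat P5
  -> R4 @ bar 1 tick 0 v(0, 2): D3/E4 M2 untreated
  -> R7 @ bar 1 tick 0 v(1,): E4->F3 leap 11st
  -> R4 @ bar 2 tick 0 v(0, 2): E3/F4 m2 untreated
  -> R4 @ bar 4 tick 0 v(0, 1): B2/E3 P4 untreated
  -> R4 @ bar 4 tick 0 v(0, 2): B2/A3 m7 untreated
  -> R7 @ bar 4 tick 0 v(2,): G4->A3 leap 10st
  -> R2 @ bar 5 tick 0 v(1, 2): E3/A3 P4 -> F3/C4 P5 similar
  -> R7 @ bar 6 tick 0 v(1,): F3->B3 leap 6st
  -> R2 @ bar 7 tick 0 v(0, 1): D3/B3 M6 -> E3/E4 P8 similar
  -> R2 @ bar 7 tick 0 v(0, 2): D3/F4 m3 -> E3/B4 P5 similar
  -> R2 @ bar 7 tick 0 v(1, 2): B3/F4 TT -> E4/B4 P5 similar
  -> R7 @ bar 7 tick 0 v(2,): F4->B4 leap 6st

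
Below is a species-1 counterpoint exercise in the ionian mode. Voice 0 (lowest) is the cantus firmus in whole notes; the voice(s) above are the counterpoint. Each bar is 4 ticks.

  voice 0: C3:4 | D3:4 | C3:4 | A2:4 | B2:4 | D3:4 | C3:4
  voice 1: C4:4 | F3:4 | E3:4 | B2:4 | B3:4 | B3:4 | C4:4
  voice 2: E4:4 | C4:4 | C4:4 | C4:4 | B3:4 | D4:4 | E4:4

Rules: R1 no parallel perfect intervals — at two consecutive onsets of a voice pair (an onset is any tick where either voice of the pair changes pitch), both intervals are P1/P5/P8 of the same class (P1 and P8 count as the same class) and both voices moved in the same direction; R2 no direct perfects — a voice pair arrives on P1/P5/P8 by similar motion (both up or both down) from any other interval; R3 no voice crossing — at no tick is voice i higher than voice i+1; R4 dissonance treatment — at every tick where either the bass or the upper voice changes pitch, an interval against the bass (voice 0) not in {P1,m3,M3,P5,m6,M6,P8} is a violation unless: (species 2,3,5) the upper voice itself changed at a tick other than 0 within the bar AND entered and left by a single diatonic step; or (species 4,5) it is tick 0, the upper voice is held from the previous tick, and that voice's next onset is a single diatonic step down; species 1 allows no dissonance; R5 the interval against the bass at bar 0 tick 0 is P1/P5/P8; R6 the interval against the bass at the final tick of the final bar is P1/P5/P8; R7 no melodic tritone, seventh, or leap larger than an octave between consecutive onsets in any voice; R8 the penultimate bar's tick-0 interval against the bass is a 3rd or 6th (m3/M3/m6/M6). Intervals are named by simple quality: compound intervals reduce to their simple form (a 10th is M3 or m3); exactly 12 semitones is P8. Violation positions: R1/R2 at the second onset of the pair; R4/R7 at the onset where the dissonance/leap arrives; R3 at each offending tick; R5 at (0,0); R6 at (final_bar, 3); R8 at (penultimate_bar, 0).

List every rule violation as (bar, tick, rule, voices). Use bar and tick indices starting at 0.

(0, 0, R5, (0, 2))
(1, 0, R2, (1, 2))
(1, 0, R4, (0, 2))
(3, 0, R4, (0, 1))
(4, 0, R2, (0, 1))
(5, 0, R1, (0, 2))
(5, 0, R8, (0, 2))
(6, 3, R6, (0, 2))

bar 0: v0=C3 v1=C4 v2=E4 downbeat M3
bar 1: v0=D3 v1=F3 v2=C4 downbeat m7
bar 2: v0=C3 v1=E3 v2=C4 downbeat P8
bar 3: v0=A2 v1=B2 v2=C4 downbeat m3
bar 4: v0=B2 v1=B3 v2=B3 downbeat P8
bar 5: v0=D3 v1=B3 v2=D4 downbeat P8
bar 6: v0=C3 v1=C4 v2=E4 downbeat M3
  -> R5 @ bar 0 tick 0 v(0, 2): opens on M3
  -> R2 @ bar 1 tick 0 v(1, 2): C4/E4 M3 -> F3/C4 P5 similar
  -> R4 @ bar 1 tick 0 v(0, 2): D3/C4 m7 untreated
  -> R4 @ bar 3 tick 0 v(0, 1): A2/B2 M2 untreated
  -> R2 @ bar 4 tick 0 v(0, 1): A2/B2 M2 -> B2/B3 P8 similar
  -> R1 @ bar 5 tick 0 v(0, 2): B2/B3 P8 -> D3/D4 P8 similar
  -> R8 @ bar 5 tick 0 v(0, 2): penult P8 not 3rd/6th
  -> R6 @ bar 6 tick 3 v(0, 2): closes on M3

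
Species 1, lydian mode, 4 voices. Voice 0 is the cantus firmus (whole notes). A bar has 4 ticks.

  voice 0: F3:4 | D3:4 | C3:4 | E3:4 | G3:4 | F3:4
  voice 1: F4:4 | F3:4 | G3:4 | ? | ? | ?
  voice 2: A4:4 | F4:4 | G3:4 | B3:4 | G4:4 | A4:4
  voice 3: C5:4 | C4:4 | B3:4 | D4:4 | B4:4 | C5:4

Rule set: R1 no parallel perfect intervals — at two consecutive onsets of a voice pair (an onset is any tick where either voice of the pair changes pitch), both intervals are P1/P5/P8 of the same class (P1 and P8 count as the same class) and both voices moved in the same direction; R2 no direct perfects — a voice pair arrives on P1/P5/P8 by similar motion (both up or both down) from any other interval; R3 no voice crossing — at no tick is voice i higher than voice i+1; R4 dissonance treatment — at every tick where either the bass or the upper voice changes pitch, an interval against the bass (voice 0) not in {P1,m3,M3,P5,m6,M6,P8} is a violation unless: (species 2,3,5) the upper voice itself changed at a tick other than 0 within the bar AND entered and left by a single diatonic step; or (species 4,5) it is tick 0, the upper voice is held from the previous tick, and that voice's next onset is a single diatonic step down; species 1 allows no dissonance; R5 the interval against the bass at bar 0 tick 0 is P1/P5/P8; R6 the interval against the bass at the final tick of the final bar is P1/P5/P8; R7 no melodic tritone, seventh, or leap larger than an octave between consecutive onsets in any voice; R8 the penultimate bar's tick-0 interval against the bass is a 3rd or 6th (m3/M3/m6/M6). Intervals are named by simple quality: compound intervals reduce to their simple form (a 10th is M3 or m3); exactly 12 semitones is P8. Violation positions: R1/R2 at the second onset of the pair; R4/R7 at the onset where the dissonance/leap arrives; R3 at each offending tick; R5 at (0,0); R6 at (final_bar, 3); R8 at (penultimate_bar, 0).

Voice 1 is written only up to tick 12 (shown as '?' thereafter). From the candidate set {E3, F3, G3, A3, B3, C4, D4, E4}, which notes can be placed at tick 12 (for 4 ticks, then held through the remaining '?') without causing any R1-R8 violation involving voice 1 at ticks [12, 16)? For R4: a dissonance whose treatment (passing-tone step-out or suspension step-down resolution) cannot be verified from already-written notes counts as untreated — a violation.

E3: legal
F3: violates R4
G3: legal
A3: violates R4
B3: violates R1
C4: violates R3
D4: violates R2,R3,R4
E4: violates R2,R3

{E3, G3}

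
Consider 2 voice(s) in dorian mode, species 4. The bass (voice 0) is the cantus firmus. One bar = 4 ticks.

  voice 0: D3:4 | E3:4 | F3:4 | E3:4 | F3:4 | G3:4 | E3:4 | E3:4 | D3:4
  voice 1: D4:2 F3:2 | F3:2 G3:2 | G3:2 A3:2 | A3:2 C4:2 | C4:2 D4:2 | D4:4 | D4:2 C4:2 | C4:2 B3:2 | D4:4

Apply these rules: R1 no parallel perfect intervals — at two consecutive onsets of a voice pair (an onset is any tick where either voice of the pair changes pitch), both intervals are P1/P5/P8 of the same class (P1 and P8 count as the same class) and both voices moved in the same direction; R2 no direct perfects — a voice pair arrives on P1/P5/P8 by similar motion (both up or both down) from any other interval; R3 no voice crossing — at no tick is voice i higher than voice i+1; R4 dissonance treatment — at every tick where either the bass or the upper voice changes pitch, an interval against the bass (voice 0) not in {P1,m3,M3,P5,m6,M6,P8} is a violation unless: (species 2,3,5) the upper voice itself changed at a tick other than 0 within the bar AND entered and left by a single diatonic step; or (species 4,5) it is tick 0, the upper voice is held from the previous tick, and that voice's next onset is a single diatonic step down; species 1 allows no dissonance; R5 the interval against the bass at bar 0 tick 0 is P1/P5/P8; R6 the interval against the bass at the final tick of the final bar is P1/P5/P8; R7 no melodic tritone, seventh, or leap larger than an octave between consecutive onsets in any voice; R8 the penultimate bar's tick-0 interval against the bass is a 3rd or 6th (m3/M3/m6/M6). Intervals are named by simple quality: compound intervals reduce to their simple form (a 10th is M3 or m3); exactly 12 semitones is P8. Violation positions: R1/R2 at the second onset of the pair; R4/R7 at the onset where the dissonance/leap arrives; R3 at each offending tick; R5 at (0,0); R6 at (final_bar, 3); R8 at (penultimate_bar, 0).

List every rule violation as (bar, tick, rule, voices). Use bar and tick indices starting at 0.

(1, 0, R4, (0, 1))
(2, 0, R4, (0, 1))
(3, 0, R4, (0, 1))

bar 0: v0=D3 v1=D4 downbeat P8
bar 1: v0=E3 v1=F3 downbeat m2
bar 2: v0=F3 v1=G3 downbeat M2
bar 3: v0=E3 v1=A3 downbeat P4
bar 4: v0=F3 v1=C4 downbeat P5
bar 5: v0=G3 v1=D4 downbeat P5
bar 6: v0=E3 v1=D4 downbeat m7
bar 7: v0=E3 v1=C4 downbeat m6
bar 8: v0=D3 v1=D4 downbeat P8
  -> R4 @ bar 1 tick 0 v(0, 1): E3/F3 m2 untreated
  -> R4 @ bar 2 tick 0 v(0, 1): F3/G3 M2 untreated
  -> R4 @ bar 3 tick 0 v(0, 1): E3/A3 P4 untreated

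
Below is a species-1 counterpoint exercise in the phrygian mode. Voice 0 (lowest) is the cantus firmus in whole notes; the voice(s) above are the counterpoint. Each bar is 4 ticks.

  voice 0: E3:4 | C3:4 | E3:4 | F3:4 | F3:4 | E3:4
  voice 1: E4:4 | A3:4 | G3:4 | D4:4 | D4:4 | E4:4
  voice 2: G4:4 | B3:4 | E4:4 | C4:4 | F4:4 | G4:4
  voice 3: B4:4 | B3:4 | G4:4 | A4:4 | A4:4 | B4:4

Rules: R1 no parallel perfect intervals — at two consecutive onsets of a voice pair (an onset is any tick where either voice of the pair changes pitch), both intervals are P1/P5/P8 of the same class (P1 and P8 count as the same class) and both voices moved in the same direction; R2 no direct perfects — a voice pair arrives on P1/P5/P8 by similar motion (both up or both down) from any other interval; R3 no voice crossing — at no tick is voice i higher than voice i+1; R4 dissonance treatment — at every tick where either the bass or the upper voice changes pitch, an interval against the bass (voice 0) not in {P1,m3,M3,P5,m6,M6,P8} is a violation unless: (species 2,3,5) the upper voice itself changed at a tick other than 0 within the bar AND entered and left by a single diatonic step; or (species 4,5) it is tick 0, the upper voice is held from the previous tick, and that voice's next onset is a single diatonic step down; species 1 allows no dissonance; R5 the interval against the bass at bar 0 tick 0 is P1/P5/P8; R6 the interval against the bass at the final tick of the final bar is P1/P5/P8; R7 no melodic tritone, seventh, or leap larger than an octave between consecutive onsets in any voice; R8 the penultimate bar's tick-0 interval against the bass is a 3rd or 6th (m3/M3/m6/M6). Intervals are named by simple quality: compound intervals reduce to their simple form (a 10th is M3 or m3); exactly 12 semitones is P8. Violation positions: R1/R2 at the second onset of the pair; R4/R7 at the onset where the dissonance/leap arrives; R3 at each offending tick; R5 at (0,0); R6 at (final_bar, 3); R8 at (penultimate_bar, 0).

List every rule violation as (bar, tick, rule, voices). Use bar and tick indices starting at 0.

bar 0: v0=E3 v1=E4 v2=G4 v3=B4 downbeat P5
bar 1: v0=C3 v1=A3 v2=B3 v3=B3 downbeat M7
bar 2: v0=E3 v1=G3 v2=E4 v3=G4 downbeat m3
bar 3: v0=F3 v1=D4 v2=C4 v3=A4 downbeat M3
bar 4: v0=F3 v1=D4 v2=F4 v3=A4 downbeat M3
bar 5: v0=E3 v1=E4 v2=G4 v3=B4 downbeat P5
  -> R5 @ bar 0 tick 0 v(0, 2): opens on m3
  -> R2 @ bar 1 tick 0 v(2, 3): G4/B4 M3 -> B3/B3 P1 similar
  -> R4 @ bar 1 tick 0 v(0, 2): C3/B3 M7 untreated
  -> R4 @ bar 1 tick 0 v(0, 3): C3/B3 M7 untreated
  -> R2 @ bar 2 tick 0 v(0, 2): C3/B3 M7 -> E3/E4 P8 similar
  -> R2 @ bar 3 tick 0 v(1, 3): G3/G4 P8 -> D4/A4 P5 similar
  -> R3 @ bar 3 tick 0 v(1, 2): D4 above C4
  -> R3 @ bar 3 tick 1 v(1, 2): D4 above C4
  -> R3 @ bar 3 tick 2 v(1, 2): D4 above C4
  -> R3 @ bar 3 tick 3 v(1, 2): D4 above C4
  -> R8 @ bar 4 tick 0 v(0, 2): penult P8 not 3rd/6th
  -> R1 @ bar 5 tick 0 v(1, 3): D4/A4 P5 -> E4/B4 P5 similar
  -> R6 @ bar 5 tick 3 v(0, 2): closes on m3

(0, 0, R5, (0, 2))
(1, 0, R2, (2, 3))
(1, 0, R4, (0, 2))
(1, 0, R4, (0, 3))
(2, 0, R2, (0, 2))
(3, 0, R2, (1, 3))
(3, 0, R3, (1, 2))
(3, 1, R3, (1, 2))
(3, 2, R3, (1, 2))
(3, 3, R3, (1, 2))
(4, 0, R8, (0, 2))
(5, 0, R1, (1, 3))
(5, 3, R6, (0, 2))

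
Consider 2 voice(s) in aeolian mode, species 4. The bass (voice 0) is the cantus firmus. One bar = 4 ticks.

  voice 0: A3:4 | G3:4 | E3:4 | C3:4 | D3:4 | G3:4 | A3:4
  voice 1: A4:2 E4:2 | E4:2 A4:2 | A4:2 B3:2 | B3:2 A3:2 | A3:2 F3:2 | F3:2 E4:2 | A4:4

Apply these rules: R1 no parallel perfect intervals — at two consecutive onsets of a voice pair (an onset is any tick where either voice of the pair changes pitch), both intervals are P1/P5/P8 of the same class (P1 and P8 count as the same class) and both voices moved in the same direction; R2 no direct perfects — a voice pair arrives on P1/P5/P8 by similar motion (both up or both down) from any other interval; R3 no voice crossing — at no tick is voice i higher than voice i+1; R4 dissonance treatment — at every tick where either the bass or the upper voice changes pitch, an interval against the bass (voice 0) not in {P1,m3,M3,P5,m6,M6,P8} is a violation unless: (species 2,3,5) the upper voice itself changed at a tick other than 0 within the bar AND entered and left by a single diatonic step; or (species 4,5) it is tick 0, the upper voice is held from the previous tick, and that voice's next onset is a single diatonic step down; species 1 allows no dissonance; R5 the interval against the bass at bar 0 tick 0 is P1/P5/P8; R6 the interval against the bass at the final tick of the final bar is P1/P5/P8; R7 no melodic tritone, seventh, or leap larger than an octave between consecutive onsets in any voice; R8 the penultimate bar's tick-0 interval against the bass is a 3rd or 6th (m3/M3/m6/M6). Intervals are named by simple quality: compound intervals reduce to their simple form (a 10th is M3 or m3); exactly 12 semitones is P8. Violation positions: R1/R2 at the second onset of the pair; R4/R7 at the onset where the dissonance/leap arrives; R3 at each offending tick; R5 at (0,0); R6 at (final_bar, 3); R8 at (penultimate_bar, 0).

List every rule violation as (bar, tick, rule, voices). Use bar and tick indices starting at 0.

(1, 2, R4, (0, 1))
(2, 0, R4, (0, 1))
(2, 2, R7, (1,))
(5, 0, R3, (0, 1))
(5, 0, R4, (0, 1))
(5, 0, R8, (0, 1))
(5, 1, R3, (0, 1))
(5, 2, R7, (1,))
(6, 0, R2, (0, 1))

bar 0: v0=A3 v1=A4 downbeat P8
bar 1: v0=G3 v1=E4 downbeat M6
bar 2: v0=E3 v1=A4 downbeat P4
bar 3: v0=C3 v1=B3 downbeat M7
bar 4: v0=D3 v1=A3 downbeat P5
bar 5: v0=G3 v1=F3 downbeat M2
bar 6: v0=A3 v1=A4 downbeat P8
  -> R4 @ bar 1 tick 2 v(0, 1): G3/A4 M2 untreated
  -> R4 @ bar 2 tick 0 v(0, 1): E3/A4 P4 untreated
  -> R7 @ bar 2 tick 2 v(1,): A4->B3 leap 10st
  -> R3 @ bar 5 tick 0 v(0, 1): G3 above F3
  -> R4 @ bar 5 tick 0 v(0, 1): G3/F3 M2 untreated
  -> R8 @ bar 5 tick 0 v(0, 1): penult M2 not 3rd/6th
  -> R3 @ bar 5 tick 1 v(0, 1): G3 above F3
  -> R7 @ bar 5 tick 2 v(1,): F3->E4 leap 11st
  -> R2 @ bar 6 tick 0 v(0, 1): G3/E4 M6 -> A3/A4 P8 similar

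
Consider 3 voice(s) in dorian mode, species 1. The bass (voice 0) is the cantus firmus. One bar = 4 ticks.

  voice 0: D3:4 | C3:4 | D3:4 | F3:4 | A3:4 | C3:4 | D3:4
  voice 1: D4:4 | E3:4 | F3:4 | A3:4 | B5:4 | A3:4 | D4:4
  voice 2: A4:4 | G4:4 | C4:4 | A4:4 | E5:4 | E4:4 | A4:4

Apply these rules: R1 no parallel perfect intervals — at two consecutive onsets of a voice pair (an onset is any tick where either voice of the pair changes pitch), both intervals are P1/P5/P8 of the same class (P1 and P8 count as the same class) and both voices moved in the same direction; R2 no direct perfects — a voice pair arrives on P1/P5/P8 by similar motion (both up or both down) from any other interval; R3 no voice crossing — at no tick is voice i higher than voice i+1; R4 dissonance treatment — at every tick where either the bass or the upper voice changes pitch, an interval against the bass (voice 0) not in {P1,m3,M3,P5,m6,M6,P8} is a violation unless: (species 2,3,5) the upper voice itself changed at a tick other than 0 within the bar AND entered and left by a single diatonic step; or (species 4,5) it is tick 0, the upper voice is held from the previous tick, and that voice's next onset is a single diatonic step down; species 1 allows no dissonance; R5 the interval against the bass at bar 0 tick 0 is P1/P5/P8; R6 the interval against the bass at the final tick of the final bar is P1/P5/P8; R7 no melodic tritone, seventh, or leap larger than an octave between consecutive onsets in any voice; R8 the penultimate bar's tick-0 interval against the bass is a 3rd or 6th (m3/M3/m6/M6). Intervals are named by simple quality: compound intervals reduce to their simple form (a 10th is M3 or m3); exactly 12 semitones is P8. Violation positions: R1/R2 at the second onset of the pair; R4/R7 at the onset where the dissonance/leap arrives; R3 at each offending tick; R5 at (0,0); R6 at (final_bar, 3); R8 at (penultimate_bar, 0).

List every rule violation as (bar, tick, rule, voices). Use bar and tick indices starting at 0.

(1, 0, R1, (0, 2))
(1, 0, R7, (1,))
(2, 0, R4, (0, 2))
(3, 0, R2, (1, 2))
(4, 0, R2, (0, 2))
(4, 0, R2, (1, 2))
(4, 0, R3, (1, 2))
(4, 0, R4, (0, 1))
(4, 0, R7, (1,))
(4, 1, R3, (1, 2))
(4, 2, R3, (1, 2))
(4, 3, R3, (1, 2))
(5, 0, R1, (1, 2))
(5, 0, R7, (1,))
(6, 0, R1, (1, 2))
(6, 0, R2, (0, 1))
(6, 0, R2, (0, 2))

bar 0: v0=D3 v1=D4 v2=A4 downbeat P5
bar 1: v0=C3 v1=E3 v2=G4 downbeat P5
bar 2: v0=D3 v1=F3 v2=C4 downbeat m7
bar 3: v0=F3 v1=A3 v2=A4 downbeat M3
bar 4: v0=A3 v1=B5 v2=E5 downbeat P5
bar 5: v0=C3 v1=A3 v2=E4 downbeat M3
bar 6: v0=D3 v1=D4 v2=A4 downbeat P5
  -> R1 @ bar 1 tick 0 v(0, 2): D3/A4 P5 -> C3/G4 P5 similar
  -> R7 @ bar 1 tick 0 v(1,): D4->E3 leap 10st
  -> R4 @ bar 2 tick 0 v(0, 2): D3/C4 m7 untreated
  -> R2 @ bar 3 tick 0 v(1, 2): F3/C4 P5 -> A3/A4 P8 similar
  -> R2 @ bar 4 tick 0 v(0, 2): F3/A4 M3 -> A3/E5 P5 similar
  -> R2 @ bar 4 tick 0 v(1, 2): A3/A4 P8 -> B5/E5 P5 similar
  -> R3 @ bar 4 tick 0 v(1, 2): B5 above E5
  -> R4 @ bar 4 tick 0 v(0, 1): A3/B5 M2 untreated
  -> R7 @ bar 4 tick 0 v(1,): A3->B5 leap 26st
  -> R3 @ bar 4 tick 1 v(1, 2): B5 above E5
  -> R3 @ bar 4 tick 2 v(1, 2): B5 above E5
  -> R3 @ bar 4 tick 3 v(1, 2): B5 above E5
  -> R1 @ bar 5 tick 0 v(1, 2): B5/E5 P5 -> A3/E4 P5 similar
  -> R7 @ bar 5 tick 0 v(1,): B5->A3 leap 26st
  -> R1 @ bar 6 tick 0 v(1, 2): A3/E4 P5 -> D4/A4 P5 similar
  -> R2 @ bar 6 tick 0 v(0, 1): C3/A3 M6 -> D3/D4 P8 similar
  -> R2 @ bar 6 tick 0 v(0, 2): C3/E4 M3 -> D3/A4 P5 similar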